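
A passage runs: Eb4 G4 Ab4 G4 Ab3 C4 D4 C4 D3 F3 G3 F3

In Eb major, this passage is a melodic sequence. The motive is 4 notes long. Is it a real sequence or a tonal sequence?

tonal

Every note is diatonic to Eb major.
Cell 1 has +1 semitones from note 2 to 3, but cell 2 has +2 — the interval quality changes while the contour stays the same, which is the hallmark of a tonal sequence.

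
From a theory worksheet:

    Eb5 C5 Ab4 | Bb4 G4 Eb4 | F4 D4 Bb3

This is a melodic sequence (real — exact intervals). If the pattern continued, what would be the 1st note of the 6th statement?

D3

With 3-note cells, note 1 of each statement runs Eb5, Bb4, F4.
Extending down a 4th: C4 → G3 → D3.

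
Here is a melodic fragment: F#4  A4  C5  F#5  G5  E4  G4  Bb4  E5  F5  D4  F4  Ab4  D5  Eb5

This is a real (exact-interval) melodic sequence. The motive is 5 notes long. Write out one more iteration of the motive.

The 5-note cells begin on F#4, E4, D4 — each down a 2nd from the last.
From C4 the exact shape gives C4 Eb4 Gb4 C5 Db5.

C4 Eb4 Gb4 C5 Db5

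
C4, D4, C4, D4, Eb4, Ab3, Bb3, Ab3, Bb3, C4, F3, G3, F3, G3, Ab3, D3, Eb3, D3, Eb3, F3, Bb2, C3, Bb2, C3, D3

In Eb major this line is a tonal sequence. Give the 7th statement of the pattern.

Unit = 5 notes; the statements start on C4, Ab3, F3, D3, Bb2, moving down a 3rd each time.
Carrying on: G2 → Eb2.
From Eb2 the diatonic shape gives Eb2 F2 Eb2 F2 G2.

Eb2 F2 Eb2 F2 G2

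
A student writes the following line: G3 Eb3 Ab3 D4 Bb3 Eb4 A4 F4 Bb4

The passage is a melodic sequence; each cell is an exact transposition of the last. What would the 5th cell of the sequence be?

The 3-note cells begin on G3, D4, A4 — each up a 5th from the last.
Carrying on: E5 → B5.
So cell 5 is B5 G5 C6.

B5 G5 C6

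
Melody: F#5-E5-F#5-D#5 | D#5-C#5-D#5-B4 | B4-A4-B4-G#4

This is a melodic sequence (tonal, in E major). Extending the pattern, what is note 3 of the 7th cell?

A3

The unit is 4 notes. Position-3 pitches of the 3 shown cells: F#5, D#5, B4.
Carrying that down a 3rd forward: G#4 → E4 → C#4 → A3.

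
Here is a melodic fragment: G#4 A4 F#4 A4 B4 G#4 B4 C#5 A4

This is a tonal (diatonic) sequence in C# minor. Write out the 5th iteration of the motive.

The 3-note cells begin on G#4, A4, B4 — each up a 2nd from the last.
Carrying on: C#5 → D#5.
Statement 5 starts on D#5 and keeps the same diatonic contour: D#5 E5 C#5.

D#5 E5 C#5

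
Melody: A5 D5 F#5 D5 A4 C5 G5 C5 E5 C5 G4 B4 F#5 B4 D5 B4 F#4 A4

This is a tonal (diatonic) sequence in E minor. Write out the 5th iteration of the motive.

D5 G4 B4 G4 D4 F#4

With a 6-note motive the entries are A5, G5, F#5, each down a 2nd from the previous.
Continuing the starts: E5 → D5.
So cell 5 is D5 G4 B4 G4 D4 F#4.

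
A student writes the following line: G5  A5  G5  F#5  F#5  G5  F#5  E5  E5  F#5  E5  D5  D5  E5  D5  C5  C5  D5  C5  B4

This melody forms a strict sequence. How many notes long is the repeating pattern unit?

4

20 notes total. Splitting into 5 groups of 4:
G5 A5 G5 F#5 | F#5 G5 F#5 E5 | E5 F#5 E5 D5 | D5 E5 D5 C5 | C5 D5 C5 B4
That's a consistent down a 2nd shift per cell, and no other grouping gives one.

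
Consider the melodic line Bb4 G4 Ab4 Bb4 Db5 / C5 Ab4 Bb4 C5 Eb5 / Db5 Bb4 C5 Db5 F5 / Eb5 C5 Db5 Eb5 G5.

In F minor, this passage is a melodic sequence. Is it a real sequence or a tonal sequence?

tonal

Every note is diatonic to F minor.
Cell 1 has -3 semitones from note 1 to 2, but cell 2 has -4 — the interval quality changes while the contour stays the same, which is the hallmark of a tonal sequence.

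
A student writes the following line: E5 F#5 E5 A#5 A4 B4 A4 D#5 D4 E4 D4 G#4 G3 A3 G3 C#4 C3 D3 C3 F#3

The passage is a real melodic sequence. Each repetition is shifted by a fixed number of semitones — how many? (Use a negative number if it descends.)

Unit = 4 notes; the statements start on E5, A4, D4, G3, C3, moving down a 5th each time.
Counting half-steps from E5 to A4: -7.

-7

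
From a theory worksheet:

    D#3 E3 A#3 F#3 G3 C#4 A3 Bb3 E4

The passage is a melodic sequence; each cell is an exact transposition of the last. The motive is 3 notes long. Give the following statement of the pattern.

The 3-note cells begin on D#3, F#3, A3 — each up a 3rd from the last.
So cell 4 is C4 Db4 G4.

C4 Db4 G4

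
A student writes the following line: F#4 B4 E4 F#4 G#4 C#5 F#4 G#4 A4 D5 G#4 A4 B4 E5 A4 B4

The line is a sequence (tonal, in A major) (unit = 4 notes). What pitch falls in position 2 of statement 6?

With 4-note cells, note 2 of each statement runs B4, C#5, D5, E5.
Extending up a 2nd: F#5 → G#5.

G#5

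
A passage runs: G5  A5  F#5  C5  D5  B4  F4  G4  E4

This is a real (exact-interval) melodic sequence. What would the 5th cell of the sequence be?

The 3-note cells begin on G5, C5, F4 — each down a 5th from the last.
Continuing the starts: Bb3 → Eb3.
So cell 5 is Eb3 F3 D3.

Eb3 F3 D3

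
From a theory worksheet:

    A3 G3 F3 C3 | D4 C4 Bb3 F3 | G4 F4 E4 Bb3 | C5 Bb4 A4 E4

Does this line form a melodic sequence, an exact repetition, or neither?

Each 4-note cell is the previous one transposed up a 4th.

sequence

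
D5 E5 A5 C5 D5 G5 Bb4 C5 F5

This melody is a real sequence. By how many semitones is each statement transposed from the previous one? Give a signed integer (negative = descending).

Taking 3-note groups, the heads are D5, C5, Bb4: the pattern moves down a 2nd.
D5 to C5 spans -2 semitones.

-2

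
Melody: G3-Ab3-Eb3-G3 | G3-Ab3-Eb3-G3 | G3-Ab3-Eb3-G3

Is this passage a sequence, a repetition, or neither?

repetition

Each 4-note cell is identical (G3 Ab3 Eb3 G3), restated at the same pitch.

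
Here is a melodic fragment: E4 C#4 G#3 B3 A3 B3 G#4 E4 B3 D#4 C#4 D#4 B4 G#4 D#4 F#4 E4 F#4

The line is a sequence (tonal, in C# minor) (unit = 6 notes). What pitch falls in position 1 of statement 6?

With 6-note cells, note 1 of each statement runs E4, G#4, B4.
Extending up a 3rd: D#5 → F#5 → A5.

A5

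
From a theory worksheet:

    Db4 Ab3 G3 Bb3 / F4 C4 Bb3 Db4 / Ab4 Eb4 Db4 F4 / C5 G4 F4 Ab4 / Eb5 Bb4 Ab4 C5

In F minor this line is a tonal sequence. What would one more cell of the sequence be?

With a 4-note motive the entries are Db4, F4, Ab4, C5, Eb5, each up a 3rd from the previous.
So cell 6 is G5 Db5 C5 Eb5.

G5 Db5 C5 Eb5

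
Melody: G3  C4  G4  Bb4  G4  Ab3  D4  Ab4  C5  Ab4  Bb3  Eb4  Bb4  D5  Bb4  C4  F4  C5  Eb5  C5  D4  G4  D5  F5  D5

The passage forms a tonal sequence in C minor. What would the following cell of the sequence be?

The 5-note cells begin on G3, Ab3, Bb3, C4, D4 — each up a 2nd from the last.
So cell 6 is Eb4 Ab4 Eb5 G5 Eb5.

Eb4 Ab4 Eb5 G5 Eb5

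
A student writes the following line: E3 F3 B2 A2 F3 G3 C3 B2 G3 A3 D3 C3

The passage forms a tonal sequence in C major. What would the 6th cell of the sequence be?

With a 4-note motive the entries are E3, F3, G3, each up a 2nd from the previous.
Continuing the starts: A3 → B3 → C4.
Statement 6 starts on C4 and keeps the same diatonic contour: C4 D4 G3 F3.

C4 D4 G3 F3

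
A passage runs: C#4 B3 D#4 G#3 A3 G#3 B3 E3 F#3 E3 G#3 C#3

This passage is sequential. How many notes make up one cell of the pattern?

4

12 notes total. Splitting into 3 groups of 4:
C#4 B3 D#4 G#3 | A3 G#3 B3 E3 | F#3 E3 G#3 C#3
Every group is a transposition down a 3rd of the one before; no shorter unit works.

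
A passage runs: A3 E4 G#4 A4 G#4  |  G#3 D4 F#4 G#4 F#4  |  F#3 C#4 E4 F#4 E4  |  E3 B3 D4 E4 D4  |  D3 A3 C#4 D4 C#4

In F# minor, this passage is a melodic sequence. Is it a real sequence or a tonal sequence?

Every note is diatonic to F# minor.
Cell 1 has +7 semitones from note 1 to 2, but cell 2 has +6 — the interval quality changes while the contour stays the same, which is the hallmark of a tonal sequence.

tonal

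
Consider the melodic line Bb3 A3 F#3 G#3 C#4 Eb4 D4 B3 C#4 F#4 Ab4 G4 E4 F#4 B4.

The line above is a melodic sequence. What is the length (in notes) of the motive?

Try groups of 5 (3 cells in 15 notes):
Bb3 A3 F#3 G#3 C#4 | Eb4 D4 B3 C#4 F#4 | Ab4 G4 E4 F#4 B4
Each cell is the previous one up a 4th — so the unit is 5 notes.

5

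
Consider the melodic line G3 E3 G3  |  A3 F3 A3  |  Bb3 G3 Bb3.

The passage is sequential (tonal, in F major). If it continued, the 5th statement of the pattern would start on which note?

D4

With a 3-note motive the entries are G3, A3, Bb3, each up a 2nd from the previous.
Extending the heads up a 2nd: C4 → D4.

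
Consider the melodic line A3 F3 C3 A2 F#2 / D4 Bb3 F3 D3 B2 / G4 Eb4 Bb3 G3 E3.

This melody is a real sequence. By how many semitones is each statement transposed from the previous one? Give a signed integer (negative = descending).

Unit = 5 notes; the statements start on A3, D4, G4, moving up a 4th each time.
A3 to D4 spans +5 semitones.

5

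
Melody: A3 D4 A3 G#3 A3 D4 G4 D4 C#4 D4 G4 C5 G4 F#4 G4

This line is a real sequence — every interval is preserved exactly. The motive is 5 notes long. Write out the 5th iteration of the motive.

F5 Bb5 F5 E5 F5

With a 5-note motive the entries are A3, D4, G4, each up a 4th from the previous.
Extending up a 4th: C5 → F5.
Statement 5 starts on F5 and keeps the same exact contour: F5 Bb5 F5 E5 F5.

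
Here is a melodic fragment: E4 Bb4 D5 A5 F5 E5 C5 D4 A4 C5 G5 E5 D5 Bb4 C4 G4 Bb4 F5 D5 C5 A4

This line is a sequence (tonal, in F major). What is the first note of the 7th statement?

The 7-note cells begin on E4, D4, C4 — each down a 2nd from the last.
Continuing: Bb3 → A3 → G3 → F3. Statement 7 starts on F3.

F3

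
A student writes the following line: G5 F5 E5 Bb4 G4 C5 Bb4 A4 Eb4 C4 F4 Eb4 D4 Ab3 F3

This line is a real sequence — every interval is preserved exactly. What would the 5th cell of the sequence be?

Eb3 Db3 C3 Gb2 Eb2

Taking 5-note groups, the heads are G5, C5, F4: the pattern moves down a 5th.
Continuing the starts: Bb3 → Eb3.
So cell 5 is Eb3 Db3 C3 Gb2 Eb2.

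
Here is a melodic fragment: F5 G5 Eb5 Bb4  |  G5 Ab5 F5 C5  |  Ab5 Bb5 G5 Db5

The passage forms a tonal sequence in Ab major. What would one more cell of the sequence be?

Taking 4-note groups, the heads are F5, G5, Ab5: the pattern moves up a 2nd.
Statement 4 starts on Bb5 and keeps the same diatonic contour: Bb5 C6 Ab5 Eb5.

Bb5 C6 Ab5 Eb5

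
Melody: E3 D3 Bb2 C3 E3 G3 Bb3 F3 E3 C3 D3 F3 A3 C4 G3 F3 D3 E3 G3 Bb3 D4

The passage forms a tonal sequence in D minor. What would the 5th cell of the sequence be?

Taking 7-note groups, the heads are E3, F3, G3: the pattern moves up a 2nd.
Extending up a 2nd: A3 → Bb3.
From Bb3 the diatonic shape gives Bb3 A3 F3 G3 Bb3 D4 F4.

Bb3 A3 F3 G3 Bb3 D4 F4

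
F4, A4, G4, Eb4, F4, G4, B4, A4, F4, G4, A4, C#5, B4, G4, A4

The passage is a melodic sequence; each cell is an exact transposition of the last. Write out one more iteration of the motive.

B4 D#5 C#5 A4 B4

With a 5-note motive the entries are F4, G4, A4, each up a 2nd from the previous.
So cell 4 is B4 D#5 C#5 A4 B4.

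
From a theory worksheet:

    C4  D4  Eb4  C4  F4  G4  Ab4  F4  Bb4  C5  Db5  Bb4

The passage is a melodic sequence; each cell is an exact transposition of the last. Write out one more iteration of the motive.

Eb5 F5 Gb5 Eb5

With a 4-note motive the entries are C4, F4, Bb4, each up a 4th from the previous.
So cell 4 is Eb5 F5 Gb5 Eb5.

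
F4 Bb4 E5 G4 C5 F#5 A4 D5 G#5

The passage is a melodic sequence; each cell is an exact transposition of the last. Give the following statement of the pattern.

B4 E5 A#5

Taking 3-note groups, the heads are F4, G4, A4: the pattern moves up a 2nd.
From B4 the exact shape gives B4 E5 A#5.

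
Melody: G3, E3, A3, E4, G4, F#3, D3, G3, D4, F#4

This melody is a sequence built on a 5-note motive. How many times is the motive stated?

10 notes in groups of 5 gives 10/5 = 2 statements.
Starts: G3, F#3 — each down a 2nd.

2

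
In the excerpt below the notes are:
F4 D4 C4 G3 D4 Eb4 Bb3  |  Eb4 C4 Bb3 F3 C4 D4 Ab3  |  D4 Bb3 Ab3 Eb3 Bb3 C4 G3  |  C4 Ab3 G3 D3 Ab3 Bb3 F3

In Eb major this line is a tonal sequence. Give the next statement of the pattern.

Unit = 7 notes; the statements start on F4, Eb4, D4, C4, moving down a 2nd each time.
Statement 5 starts on Bb3 and keeps the same diatonic contour: Bb3 G3 F3 C3 G3 Ab3 Eb3.

Bb3 G3 F3 C3 G3 Ab3 Eb3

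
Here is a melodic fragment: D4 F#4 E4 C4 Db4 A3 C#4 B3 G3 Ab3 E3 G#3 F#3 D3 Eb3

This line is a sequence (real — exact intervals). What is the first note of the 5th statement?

F#2

The 5-note cells begin on D4, A3, E3 — each down a 4th from the last.
Extending the heads down a 4th: B2 → F#2.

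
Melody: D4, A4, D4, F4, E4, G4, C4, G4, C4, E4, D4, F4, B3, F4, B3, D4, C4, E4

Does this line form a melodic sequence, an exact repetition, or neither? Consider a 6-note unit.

sequence

Each 6-note cell is the previous one transposed down a 2nd.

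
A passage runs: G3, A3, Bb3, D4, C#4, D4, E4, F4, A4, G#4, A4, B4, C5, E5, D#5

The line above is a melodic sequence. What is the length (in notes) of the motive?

There are 15 notes; a 5-note unit gives 3 cells:
G3 A3 Bb3 D4 C#4 | D4 E4 F4 A4 G#4 | A4 B4 C5 E5 D#5
That's a consistent up a 5th shift per cell, and no other grouping gives one.

5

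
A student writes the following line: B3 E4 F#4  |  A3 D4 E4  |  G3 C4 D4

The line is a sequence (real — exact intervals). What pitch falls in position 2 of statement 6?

Gb3

The unit is 3 notes. Position-2 pitches of the 3 shown cells: E4, D4, C4.
Each moves down a 2nd. Continuing: Bb3 → Ab3 → Gb3.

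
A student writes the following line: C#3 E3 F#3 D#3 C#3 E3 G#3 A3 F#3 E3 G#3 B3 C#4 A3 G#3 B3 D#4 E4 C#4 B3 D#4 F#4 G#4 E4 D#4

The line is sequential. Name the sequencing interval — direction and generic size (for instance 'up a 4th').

up a 3rd

Unit = 5 notes; the statements start on C#3, E3, G#3, B3, D#4, moving up a 3rd each time.
C#3 to E3 is up a 3rd.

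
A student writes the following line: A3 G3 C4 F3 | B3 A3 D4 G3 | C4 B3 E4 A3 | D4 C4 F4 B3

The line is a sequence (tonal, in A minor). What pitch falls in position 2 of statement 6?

With 4-note cells, note 2 of each statement runs G3, A3, B3, C4.
Each moves up a 2nd. Continuing: D4 → E4.

E4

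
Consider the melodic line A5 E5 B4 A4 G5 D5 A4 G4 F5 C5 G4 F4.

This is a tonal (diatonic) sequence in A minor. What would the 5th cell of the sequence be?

D5 A4 E4 D4

Unit = 4 notes; the statements start on A5, G5, F5, moving down a 2nd each time.
Continuing the starts: E5 → D5.
So cell 5 is D5 A4 E4 D4.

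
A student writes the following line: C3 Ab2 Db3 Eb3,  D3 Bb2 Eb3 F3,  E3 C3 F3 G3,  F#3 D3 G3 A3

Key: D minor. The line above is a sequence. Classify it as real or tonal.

real

Each cell has the same semitone pattern (-4, 5, 2) — intervals are preserved exactly.
And Ab2 lies outside D minor, so the sequence is real rather than tonal.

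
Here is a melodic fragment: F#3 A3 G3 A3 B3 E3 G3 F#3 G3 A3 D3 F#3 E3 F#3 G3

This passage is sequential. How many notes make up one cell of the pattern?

15 notes total. Splitting into 3 groups of 5:
F#3 A3 G3 A3 B3 | E3 G3 F#3 G3 A3 | D3 F#3 E3 F#3 G3
Every group is a transposition down a 2nd of the one before; no shorter unit works.

5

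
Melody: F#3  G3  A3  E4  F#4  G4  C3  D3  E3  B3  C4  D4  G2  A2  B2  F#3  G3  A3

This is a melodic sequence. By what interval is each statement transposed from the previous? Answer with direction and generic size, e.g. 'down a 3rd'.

Taking 6-note groups, the heads are F#3, C3, G2: the pattern moves down a 4th.
F#3 to C3 is down a 4th.

down a 4th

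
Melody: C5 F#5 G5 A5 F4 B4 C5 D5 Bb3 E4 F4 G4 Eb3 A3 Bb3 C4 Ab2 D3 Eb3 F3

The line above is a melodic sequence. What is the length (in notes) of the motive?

4

20 notes total. Splitting into 5 groups of 4:
C5 F#5 G5 A5 | F4 B4 C5 D5 | Bb3 E4 F4 G4 | Eb3 A3 Bb3 C4 | Ab2 D3 Eb3 F3
Every group is a transposition down a 5th of the one before; no shorter unit works.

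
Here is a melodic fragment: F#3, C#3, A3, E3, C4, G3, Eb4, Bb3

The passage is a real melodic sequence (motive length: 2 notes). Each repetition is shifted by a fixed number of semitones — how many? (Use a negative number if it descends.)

Taking 2-note groups, the heads are F#3, A3, C4, Eb4: the pattern moves up a 3rd.
Counting half-steps from F#3 to A3: 3.

3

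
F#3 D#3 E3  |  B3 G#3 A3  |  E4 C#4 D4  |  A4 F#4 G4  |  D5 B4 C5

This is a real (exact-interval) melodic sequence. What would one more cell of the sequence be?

G5 E5 F5

Unit = 3 notes; the statements start on F#3, B3, E4, A4, D5, moving up a 4th each time.
So cell 6 is G5 E5 F5.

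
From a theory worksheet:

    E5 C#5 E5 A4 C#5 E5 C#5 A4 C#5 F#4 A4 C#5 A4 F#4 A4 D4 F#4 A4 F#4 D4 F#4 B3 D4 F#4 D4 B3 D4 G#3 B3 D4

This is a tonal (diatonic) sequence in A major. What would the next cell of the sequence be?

B3 G#3 B3 E3 G#3 B3

With a 6-note motive the entries are E5, C#5, A4, F#4, D4, each down a 3rd from the previous.
Statement 6 starts on B3 and keeps the same diatonic contour: B3 G#3 B3 E3 G#3 B3.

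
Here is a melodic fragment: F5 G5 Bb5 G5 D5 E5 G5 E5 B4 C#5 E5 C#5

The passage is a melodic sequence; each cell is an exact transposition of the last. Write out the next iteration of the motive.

G#4 A#4 C#5 A#4

Taking 4-note groups, the heads are F5, D5, B4: the pattern moves down a 3rd.
Statement 4 starts on G#4 and keeps the same exact contour: G#4 A#4 C#5 A#4.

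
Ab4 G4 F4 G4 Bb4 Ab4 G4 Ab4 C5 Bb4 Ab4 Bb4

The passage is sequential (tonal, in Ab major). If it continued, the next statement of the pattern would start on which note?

Db5

The 4-note cells begin on Ab4, Bb4, C5 — each up a 2nd from the last.
The next head, up a 2nd from C5, is Db5.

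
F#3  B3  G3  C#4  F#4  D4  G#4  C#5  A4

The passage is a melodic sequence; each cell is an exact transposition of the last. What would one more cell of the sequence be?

Unit = 3 notes; the statements start on F#3, C#4, G#4, moving up a 5th each time.
So cell 4 is D#5 G#5 E5.

D#5 G#5 E5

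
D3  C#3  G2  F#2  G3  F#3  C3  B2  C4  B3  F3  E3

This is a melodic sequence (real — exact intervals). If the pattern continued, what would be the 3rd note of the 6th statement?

Grouping in 4s, the 3rd note of each cell is G2, C3, F3.
Each moves up a 4th. Continuing: Bb3 → Eb4 → Ab4.

Ab4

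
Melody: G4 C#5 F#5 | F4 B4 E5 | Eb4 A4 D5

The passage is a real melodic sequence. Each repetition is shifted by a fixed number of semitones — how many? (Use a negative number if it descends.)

-2

The 3-note cells begin on G4, F4, Eb4 — each down a 2nd from the last.
G4 to F4 spans -2 semitones.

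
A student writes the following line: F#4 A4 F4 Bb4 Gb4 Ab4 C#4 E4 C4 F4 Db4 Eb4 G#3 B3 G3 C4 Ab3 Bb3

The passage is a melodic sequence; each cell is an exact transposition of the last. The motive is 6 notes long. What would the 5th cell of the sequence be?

Taking 6-note groups, the heads are F#4, C#4, G#3: the pattern moves down a 4th.
Carrying on: D#3 → A#2.
From A#2 the exact shape gives A#2 C#3 A2 D3 Bb2 C3.

A#2 C#3 A2 D3 Bb2 C3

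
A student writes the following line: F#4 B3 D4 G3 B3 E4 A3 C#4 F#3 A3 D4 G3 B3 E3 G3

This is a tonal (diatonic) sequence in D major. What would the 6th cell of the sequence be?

The 5-note cells begin on F#4, E4, D4 — each down a 2nd from the last.
Continuing the starts: C#4 → B3 → A3.
So cell 6 is A3 D3 F#3 B2 D3.

A3 D3 F#3 B2 D3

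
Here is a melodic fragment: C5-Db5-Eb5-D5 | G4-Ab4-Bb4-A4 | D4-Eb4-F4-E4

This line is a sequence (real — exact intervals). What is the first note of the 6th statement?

B2

Taking 4-note groups, the heads are C5, G4, D4: the pattern moves down a 4th.
Extending the heads down a 4th: A3 → E3 → B2.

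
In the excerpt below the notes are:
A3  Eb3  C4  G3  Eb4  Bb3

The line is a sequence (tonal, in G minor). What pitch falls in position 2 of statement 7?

Grouping in 2s, the 2nd note of each cell is Eb3, G3, Bb3.
Carrying that up a 3rd forward: D4 → F4 → A4 → C5.

C5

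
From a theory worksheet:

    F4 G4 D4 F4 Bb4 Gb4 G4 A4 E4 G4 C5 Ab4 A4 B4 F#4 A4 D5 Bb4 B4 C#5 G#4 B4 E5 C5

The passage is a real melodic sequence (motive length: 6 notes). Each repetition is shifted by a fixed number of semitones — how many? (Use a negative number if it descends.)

2

With a 6-note motive the entries are F4, G4, A4, B4, each up a 2nd from the previous.
F4→G4 is 67 − 65 = 2 semitones.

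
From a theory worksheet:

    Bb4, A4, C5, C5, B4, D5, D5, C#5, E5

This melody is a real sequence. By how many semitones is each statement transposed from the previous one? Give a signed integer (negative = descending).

2

Unit = 3 notes; the statements start on Bb4, C5, D5, moving up a 2nd each time.
Counting half-steps from Bb4 to C5: 2.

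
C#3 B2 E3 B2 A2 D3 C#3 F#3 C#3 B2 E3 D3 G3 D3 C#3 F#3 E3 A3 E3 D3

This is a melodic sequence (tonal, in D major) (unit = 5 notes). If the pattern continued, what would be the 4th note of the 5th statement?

F#3

Grouping in 5s, the 4th note of each cell is B2, C#3, D3, E3.
From E3, up a 2nd gives F#3.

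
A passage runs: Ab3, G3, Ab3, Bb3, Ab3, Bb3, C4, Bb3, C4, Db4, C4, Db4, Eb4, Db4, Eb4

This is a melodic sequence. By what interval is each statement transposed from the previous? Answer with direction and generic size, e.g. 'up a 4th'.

Taking 3-note groups, the heads are Ab3, Bb3, C4, Db4, Eb4: the pattern moves up a 2nd.
Ab3 to Bb3 is up a 2nd.

up a 2nd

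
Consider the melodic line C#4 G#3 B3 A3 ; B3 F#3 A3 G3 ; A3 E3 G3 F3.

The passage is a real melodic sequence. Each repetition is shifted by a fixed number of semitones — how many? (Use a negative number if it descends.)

Unit = 4 notes; the statements start on C#4, B3, A3, moving down a 2nd each time.
Counting half-steps from C#4 to B3: -2.

-2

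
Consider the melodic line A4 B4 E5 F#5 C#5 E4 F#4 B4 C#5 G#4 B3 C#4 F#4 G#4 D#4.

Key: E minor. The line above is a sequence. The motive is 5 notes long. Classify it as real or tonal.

Each cell has the same semitone pattern (2, 5, 2, -5) — intervals are preserved exactly.
And C#5 lies outside E minor, so the sequence is real rather than tonal.

real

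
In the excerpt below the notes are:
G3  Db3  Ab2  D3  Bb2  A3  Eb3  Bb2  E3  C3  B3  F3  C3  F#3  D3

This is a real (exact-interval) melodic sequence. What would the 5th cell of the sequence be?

Taking 5-note groups, the heads are G3, A3, B3: the pattern moves up a 2nd.
Continuing the starts: C#4 → D#4.
From D#4 the exact shape gives D#4 A3 E3 A#3 F#3.

D#4 A3 E3 A#3 F#3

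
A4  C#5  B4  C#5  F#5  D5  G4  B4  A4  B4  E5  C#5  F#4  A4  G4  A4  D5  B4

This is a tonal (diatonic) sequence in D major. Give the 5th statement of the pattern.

D4 F#4 E4 F#4 B4 G4

Unit = 6 notes; the statements start on A4, G4, F#4, moving down a 2nd each time.
Extending down a 2nd: E4 → D4.
From D4 the diatonic shape gives D4 F#4 E4 F#4 B4 G4.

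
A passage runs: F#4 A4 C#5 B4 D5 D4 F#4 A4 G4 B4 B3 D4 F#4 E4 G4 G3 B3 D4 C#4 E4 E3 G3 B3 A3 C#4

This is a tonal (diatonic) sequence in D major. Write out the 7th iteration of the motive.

A2 C#3 E3 D3 F#3

With a 5-note motive the entries are F#4, D4, B3, G3, E3, each down a 3rd from the previous.
Extending down a 3rd: C#3 → A2.
So cell 7 is A2 C#3 E3 D3 F#3.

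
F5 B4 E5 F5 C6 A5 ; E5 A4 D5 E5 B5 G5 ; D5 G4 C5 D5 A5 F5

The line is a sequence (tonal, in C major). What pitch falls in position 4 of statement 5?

B4

With 6-note cells, note 4 of each statement runs F5, E5, D5.
Each moves down a 2nd. Continuing: C5 → B4.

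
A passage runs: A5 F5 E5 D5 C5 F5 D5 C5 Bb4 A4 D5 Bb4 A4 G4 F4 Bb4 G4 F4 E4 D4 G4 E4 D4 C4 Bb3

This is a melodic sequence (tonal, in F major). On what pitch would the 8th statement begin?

A3

With a 5-note motive the entries are A5, F5, D5, Bb4, G4, each down a 3rd from the previous.
Extending the heads down a 3rd: E4 → C4 → A3.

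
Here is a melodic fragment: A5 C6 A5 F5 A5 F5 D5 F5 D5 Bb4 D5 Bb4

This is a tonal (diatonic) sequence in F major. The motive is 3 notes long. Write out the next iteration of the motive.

With a 3-note motive the entries are A5, F5, D5, Bb4, each down a 3rd from the previous.
From G4 the diatonic shape gives G4 Bb4 G4.

G4 Bb4 G4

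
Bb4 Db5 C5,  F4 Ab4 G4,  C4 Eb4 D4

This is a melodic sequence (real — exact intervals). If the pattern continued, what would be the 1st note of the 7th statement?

The unit is 3 notes. Position-1 pitches of the 3 shown cells: Bb4, F4, C4.
Carrying that down a 4th forward: G3 → D3 → A2 → E2.

E2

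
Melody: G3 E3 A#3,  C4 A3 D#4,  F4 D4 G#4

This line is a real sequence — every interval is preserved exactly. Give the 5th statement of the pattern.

With a 3-note motive the entries are G3, C4, F4, each up a 4th from the previous.
Continuing the starts: Bb4 → Eb5.
From Eb5 the exact shape gives Eb5 C5 F#5.

Eb5 C5 F#5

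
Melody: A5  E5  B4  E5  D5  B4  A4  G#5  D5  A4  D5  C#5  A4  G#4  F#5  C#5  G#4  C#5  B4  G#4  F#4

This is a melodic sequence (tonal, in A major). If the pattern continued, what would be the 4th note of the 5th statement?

A4

The unit is 7 notes. Position-4 pitches of the 3 shown cells: E5, D5, C#5.
Extending down a 2nd: B4 → A4.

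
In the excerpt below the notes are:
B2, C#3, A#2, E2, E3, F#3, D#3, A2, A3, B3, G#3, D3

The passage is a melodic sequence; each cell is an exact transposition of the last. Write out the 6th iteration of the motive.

C5 D5 B4 F4

The 4-note cells begin on B2, E3, A3 — each up a 4th from the last.
Carrying on: D4 → G4 → C5.
From C5 the exact shape gives C5 D5 B4 F4.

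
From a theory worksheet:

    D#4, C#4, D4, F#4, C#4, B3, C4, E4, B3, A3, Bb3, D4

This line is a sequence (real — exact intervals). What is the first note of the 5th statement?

Taking 4-note groups, the heads are D#4, C#4, B3: the pattern moves down a 2nd.
Extending the heads down a 2nd: A3 → G3.

G3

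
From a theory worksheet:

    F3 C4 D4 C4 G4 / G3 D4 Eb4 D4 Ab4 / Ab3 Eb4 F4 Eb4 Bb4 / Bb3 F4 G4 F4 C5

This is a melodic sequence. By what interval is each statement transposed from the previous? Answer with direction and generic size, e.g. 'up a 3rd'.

Taking 5-note groups, the heads are F3, G3, Ab3, Bb3: the pattern moves up a 2nd.
From F3 to G3: up a 2nd.

up a 2nd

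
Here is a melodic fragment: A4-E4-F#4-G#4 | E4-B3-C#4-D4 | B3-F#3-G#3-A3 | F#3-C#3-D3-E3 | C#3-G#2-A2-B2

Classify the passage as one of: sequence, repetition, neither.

Each 4-note cell is the previous one transposed down a 4th.

sequence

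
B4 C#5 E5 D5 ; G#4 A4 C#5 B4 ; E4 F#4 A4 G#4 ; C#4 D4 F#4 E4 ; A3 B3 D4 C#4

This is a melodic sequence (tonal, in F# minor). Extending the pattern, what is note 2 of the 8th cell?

C#3

Grouping in 4s, the 2nd note of each cell is C#5, A4, F#4, D4, B3.
Each moves down a 3rd. Continuing: G#3 → E3 → C#3.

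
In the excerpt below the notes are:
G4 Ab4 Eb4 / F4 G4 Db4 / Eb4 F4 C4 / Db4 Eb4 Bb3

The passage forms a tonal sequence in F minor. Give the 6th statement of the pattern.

With a 3-note motive the entries are G4, F4, Eb4, Db4, each down a 2nd from the previous.
Continuing the starts: C4 → Bb3.
From Bb3 the diatonic shape gives Bb3 C4 G3.

Bb3 C4 G3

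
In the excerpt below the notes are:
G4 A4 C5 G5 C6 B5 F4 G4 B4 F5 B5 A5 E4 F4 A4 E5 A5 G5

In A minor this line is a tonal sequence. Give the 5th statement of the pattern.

C4 D4 F4 C5 F5 E5

The 6-note cells begin on G4, F4, E4 — each down a 2nd from the last.
Carrying on: D4 → C4.
Statement 5 starts on C4 and keeps the same diatonic contour: C4 D4 F4 C5 F5 E5.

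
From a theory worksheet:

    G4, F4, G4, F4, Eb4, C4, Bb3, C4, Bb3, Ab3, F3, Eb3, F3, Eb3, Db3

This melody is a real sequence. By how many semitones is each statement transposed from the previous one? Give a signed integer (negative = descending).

-7

The 5-note cells begin on G4, C4, F3 — each down a 5th from the last.
G4 to C4 spans -7 semitones.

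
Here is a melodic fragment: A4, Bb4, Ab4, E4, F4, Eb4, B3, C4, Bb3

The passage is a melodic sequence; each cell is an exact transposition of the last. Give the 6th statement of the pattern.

Taking 3-note groups, the heads are A4, E4, B3: the pattern moves down a 4th.
Extending down a 4th: F#3 → C#3 → G#2.
So cell 6 is G#2 A2 G2.

G#2 A2 G2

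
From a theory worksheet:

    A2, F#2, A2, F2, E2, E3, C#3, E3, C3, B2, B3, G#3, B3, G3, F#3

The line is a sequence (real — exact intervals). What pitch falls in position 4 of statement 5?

A4

With 5-note cells, note 4 of each statement runs F2, C3, G3.
Each moves up a 5th. Continuing: D4 → A4.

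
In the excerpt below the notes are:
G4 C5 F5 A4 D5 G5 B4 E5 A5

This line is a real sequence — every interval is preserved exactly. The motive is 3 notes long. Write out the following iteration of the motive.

Unit = 3 notes; the statements start on G4, A4, B4, moving up a 2nd each time.
So cell 4 is C#5 F#5 B5.

C#5 F#5 B5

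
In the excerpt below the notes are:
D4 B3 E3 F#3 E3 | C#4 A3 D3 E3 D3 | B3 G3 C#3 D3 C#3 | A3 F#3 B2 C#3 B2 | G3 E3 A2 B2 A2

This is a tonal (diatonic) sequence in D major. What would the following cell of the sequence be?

With a 5-note motive the entries are D4, C#4, B3, A3, G3, each down a 2nd from the previous.
From F#3 the diatonic shape gives F#3 D3 G2 A2 G2.

F#3 D3 G2 A2 G2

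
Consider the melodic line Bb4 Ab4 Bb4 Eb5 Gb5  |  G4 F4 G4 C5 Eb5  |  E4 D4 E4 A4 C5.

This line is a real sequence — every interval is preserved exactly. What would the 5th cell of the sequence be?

A#3 G#3 A#3 D#4 F#4

With a 5-note motive the entries are Bb4, G4, E4, each down a 3rd from the previous.
Continuing the starts: C#4 → A#3.
From A#3 the exact shape gives A#3 G#3 A#3 D#4 F#4.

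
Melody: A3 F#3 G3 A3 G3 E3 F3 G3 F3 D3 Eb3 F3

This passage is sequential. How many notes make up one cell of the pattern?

Try groups of 4 (3 cells in 12 notes):
A3 F#3 G3 A3 | G3 E3 F3 G3 | F3 D3 Eb3 F3
Each cell is the previous one down a 2nd — so the unit is 4 notes.

4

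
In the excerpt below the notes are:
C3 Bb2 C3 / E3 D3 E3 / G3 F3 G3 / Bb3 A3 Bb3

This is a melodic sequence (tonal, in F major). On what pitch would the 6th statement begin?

F4

The 3-note cells begin on C3, E3, G3, Bb3 — each up a 3rd from the last.
Extending the heads up a 3rd: D4 → F4.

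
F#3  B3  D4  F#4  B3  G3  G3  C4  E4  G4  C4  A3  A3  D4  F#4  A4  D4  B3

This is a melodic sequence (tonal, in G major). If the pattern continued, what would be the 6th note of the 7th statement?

F#4

Grouping in 6s, the 6th note of each cell is G3, A3, B3.
Carrying that up a 2nd forward: C4 → D4 → E4 → F#4.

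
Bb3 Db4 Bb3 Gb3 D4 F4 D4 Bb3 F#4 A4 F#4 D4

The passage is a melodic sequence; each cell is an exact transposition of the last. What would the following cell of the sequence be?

With a 4-note motive the entries are Bb3, D4, F#4, each up a 3rd from the previous.
From A#4 the exact shape gives A#4 C#5 A#4 F#4.

A#4 C#5 A#4 F#4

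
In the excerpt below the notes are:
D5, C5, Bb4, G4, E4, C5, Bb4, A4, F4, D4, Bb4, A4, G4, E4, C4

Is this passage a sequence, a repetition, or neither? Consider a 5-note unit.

Each 5-note cell is the previous one transposed down a 2nd.

sequence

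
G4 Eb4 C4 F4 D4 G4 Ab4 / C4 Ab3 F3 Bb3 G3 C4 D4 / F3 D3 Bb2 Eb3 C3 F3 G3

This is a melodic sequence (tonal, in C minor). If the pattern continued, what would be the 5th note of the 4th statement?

With 7-note cells, note 5 of each statement runs D4, G3, C3.
One more down a 5th gives F2.

F2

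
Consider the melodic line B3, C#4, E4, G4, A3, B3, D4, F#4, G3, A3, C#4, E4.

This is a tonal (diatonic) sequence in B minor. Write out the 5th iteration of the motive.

E3 F#3 A3 C#4

Unit = 4 notes; the statements start on B3, A3, G3, moving down a 2nd each time.
Carrying on: F#3 → E3.
So cell 5 is E3 F#3 A3 C#4.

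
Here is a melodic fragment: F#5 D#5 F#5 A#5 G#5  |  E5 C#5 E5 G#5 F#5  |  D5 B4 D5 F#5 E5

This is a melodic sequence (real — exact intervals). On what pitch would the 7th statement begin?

The 5-note cells begin on F#5, E5, D5 — each down a 2nd from the last.
Extending the heads down a 2nd: C5 → Bb4 → Ab4 → Gb4.

Gb4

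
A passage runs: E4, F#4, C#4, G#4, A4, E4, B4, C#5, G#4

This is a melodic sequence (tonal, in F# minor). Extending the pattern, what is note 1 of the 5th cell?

Grouping in 3s, the 1st note of each cell is E4, G#4, B4.
Extending up a 3rd: D5 → F#5.

F#5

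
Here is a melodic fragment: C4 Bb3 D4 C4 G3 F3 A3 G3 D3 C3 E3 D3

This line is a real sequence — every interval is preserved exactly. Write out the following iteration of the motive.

A2 G2 B2 A2

Unit = 4 notes; the statements start on C4, G3, D3, moving down a 4th each time.
Statement 4 starts on A2 and keeps the same exact contour: A2 G2 B2 A2.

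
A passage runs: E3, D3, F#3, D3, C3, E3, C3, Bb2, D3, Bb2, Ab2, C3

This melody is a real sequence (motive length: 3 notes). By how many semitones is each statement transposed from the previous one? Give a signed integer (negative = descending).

The 3-note cells begin on E3, D3, C3, Bb2 — each down a 2nd from the last.
E3→D3 is 50 − 52 = -2 semitones.

-2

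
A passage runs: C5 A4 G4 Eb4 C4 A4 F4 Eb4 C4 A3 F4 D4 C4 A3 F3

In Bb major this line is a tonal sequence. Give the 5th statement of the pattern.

Taking 5-note groups, the heads are C5, A4, F4: the pattern moves down a 3rd.
Continuing the starts: D4 → Bb3.
From Bb3 the diatonic shape gives Bb3 G3 F3 D3 Bb2.

Bb3 G3 F3 D3 Bb2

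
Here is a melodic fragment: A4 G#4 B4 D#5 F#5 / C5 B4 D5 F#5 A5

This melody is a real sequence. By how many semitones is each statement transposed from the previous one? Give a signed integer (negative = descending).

3

With a 5-note motive the entries are A4, C5, each up a 3rd from the previous.
Counting half-steps from A4 to C5: 3.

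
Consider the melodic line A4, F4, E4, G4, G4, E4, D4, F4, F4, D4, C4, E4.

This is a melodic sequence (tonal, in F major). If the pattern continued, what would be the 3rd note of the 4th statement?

Grouping in 4s, the 3rd note of each cell is E4, D4, C4.
One more down a 2nd gives Bb3.

Bb3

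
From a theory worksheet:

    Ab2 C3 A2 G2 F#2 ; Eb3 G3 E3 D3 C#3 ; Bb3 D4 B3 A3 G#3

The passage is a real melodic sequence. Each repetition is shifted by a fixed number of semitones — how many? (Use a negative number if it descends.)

Unit = 5 notes; the statements start on Ab2, Eb3, Bb3, moving up a 5th each time.
Ab2 to Eb3 spans +7 semitones.

7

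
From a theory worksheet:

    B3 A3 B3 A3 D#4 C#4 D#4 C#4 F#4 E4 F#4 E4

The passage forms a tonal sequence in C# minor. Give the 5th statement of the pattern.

C#5 B4 C#5 B4

Unit = 4 notes; the statements start on B3, D#4, F#4, moving up a 3rd each time.
Carrying on: A4 → C#5.
So cell 5 is C#5 B4 C#5 B4.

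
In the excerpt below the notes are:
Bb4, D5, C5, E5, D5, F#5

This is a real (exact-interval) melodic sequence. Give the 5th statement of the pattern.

The 2-note cells begin on Bb4, C5, D5 — each up a 2nd from the last.
Extending up a 2nd: E5 → F#5.
Statement 5 starts on F#5 and keeps the same exact contour: F#5 A#5.

F#5 A#5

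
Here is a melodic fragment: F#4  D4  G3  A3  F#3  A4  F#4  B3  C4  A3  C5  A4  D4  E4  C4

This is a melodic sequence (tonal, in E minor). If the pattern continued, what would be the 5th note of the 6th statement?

With 5-note cells, note 5 of each statement runs F#3, A3, C4.
Each moves up a 3rd. Continuing: E4 → G4 → B4.

B4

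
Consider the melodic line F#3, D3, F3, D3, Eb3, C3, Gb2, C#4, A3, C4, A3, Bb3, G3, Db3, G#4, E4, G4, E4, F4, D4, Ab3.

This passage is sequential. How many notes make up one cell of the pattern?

Try groups of 7 (3 cells in 21 notes):
F#3 D3 F3 D3 Eb3 C3 Gb2 | C#4 A3 C4 A3 Bb3 G3 Db3 | G#4 E4 G4 E4 F4 D4 Ab3
That's a consistent up a 5th shift per cell, and no other grouping gives one.

7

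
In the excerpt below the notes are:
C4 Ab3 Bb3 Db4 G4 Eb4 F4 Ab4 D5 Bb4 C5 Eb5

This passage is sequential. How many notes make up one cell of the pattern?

There are 12 notes; a 4-note unit gives 3 cells:
C4 Ab3 Bb3 Db4 | G4 Eb4 F4 Ab4 | D5 Bb4 C5 Eb5
That's a consistent up a 5th shift per cell, and no other grouping gives one.

4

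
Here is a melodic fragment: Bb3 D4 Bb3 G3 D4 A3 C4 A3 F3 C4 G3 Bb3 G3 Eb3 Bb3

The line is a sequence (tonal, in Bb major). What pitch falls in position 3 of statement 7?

The unit is 5 notes. Position-3 pitches of the 3 shown cells: Bb3, A3, G3.
Extending down a 2nd: F3 → Eb3 → D3 → C3.

C3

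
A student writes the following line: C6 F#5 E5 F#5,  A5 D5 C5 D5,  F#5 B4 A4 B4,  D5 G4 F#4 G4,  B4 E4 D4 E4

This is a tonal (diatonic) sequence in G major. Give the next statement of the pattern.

With a 4-note motive the entries are C6, A5, F#5, D5, B4, each down a 3rd from the previous.
So cell 6 is G4 C4 B3 C4.

G4 C4 B3 C4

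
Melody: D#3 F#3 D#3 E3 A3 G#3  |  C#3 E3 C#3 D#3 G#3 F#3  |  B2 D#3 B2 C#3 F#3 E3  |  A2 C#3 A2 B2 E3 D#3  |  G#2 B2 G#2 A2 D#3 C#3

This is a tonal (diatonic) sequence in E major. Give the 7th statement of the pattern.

Taking 6-note groups, the heads are D#3, C#3, B2, A2, G#2: the pattern moves down a 2nd.
Continuing the starts: F#2 → E2.
So cell 7 is E2 G#2 E2 F#2 B2 A2.

E2 G#2 E2 F#2 B2 A2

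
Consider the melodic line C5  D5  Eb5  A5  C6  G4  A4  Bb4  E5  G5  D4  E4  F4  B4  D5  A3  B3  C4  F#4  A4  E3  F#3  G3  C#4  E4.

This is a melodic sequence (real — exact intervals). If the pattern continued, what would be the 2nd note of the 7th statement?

G#2

Grouping in 5s, the 2nd note of each cell is D5, A4, E4, B3, F#3.
Carrying that down a 4th forward: C#3 → G#2.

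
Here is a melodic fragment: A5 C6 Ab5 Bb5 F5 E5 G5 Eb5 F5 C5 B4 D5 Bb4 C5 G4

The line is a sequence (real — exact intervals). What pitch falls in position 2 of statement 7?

The unit is 5 notes. Position-2 pitches of the 3 shown cells: C6, G5, D5.
Each moves down a 4th. Continuing: A4 → E4 → B3 → F#3.

F#3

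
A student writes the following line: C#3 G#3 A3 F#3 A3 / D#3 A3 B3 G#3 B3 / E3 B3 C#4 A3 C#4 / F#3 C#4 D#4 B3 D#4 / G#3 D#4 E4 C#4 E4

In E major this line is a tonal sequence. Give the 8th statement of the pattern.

The 5-note cells begin on C#3, D#3, E3, F#3, G#3 — each up a 2nd from the last.
Carrying on: A3 → B3 → C#4.
From C#4 the diatonic shape gives C#4 G#4 A4 F#4 A4.

C#4 G#4 A4 F#4 A4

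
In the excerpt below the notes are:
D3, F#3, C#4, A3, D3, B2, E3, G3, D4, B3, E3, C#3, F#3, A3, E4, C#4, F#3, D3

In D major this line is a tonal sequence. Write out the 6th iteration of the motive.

B3 D4 A4 F#4 B3 G3

The 6-note cells begin on D3, E3, F#3 — each up a 2nd from the last.
Carrying on: G3 → A3 → B3.
From B3 the diatonic shape gives B3 D4 A4 F#4 B3 G3.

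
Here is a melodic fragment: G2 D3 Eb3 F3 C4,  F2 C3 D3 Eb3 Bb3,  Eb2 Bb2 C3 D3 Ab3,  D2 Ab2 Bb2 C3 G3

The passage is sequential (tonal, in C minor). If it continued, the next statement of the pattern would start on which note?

With a 5-note motive the entries are G2, F2, Eb2, D2, each down a 2nd from the previous.
One more step down a 2nd gives C2.

C2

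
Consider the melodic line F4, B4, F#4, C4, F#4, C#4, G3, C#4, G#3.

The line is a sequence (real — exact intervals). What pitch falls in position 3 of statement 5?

A#2

The unit is 3 notes. Position-3 pitches of the 3 shown cells: F#4, C#4, G#3.
Extending down a 4th: D#3 → A#2.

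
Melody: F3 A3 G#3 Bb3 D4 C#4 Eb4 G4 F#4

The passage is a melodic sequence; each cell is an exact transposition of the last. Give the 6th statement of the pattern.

Taking 3-note groups, the heads are F3, Bb3, Eb4: the pattern moves up a 4th.
Carrying on: Ab4 → Db5 → Gb5.
So cell 6 is Gb5 Bb5 A5.

Gb5 Bb5 A5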